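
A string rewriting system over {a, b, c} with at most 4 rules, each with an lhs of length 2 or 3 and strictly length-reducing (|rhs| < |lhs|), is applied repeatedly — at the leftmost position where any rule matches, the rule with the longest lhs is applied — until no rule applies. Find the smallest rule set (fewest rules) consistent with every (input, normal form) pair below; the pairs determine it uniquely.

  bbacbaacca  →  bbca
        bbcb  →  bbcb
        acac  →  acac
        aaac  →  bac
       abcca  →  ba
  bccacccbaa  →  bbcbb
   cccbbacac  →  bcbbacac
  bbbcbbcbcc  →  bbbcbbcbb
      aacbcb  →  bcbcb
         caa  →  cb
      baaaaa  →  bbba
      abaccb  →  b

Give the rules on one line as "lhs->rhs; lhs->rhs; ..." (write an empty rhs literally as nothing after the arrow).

aa->b; ab->; acb->ac; cc->b

  | bbacbaacca => bbacaacca => bbacbcca => bbaccca => bbabca => bbca
  | bbcb
  | acac
  | aaac => bac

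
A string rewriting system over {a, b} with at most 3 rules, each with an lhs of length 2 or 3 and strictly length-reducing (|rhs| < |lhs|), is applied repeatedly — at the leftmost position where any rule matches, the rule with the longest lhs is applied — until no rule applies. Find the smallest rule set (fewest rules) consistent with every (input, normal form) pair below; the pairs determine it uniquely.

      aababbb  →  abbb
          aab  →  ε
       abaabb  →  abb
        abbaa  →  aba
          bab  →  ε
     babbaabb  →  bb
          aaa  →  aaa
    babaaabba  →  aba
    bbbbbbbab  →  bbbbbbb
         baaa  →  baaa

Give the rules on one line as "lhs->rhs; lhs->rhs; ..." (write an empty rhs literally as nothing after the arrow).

aab->; bab->; bba->b

  | aababbb => abbb
  | aab => ε
  | abaabb => abb
  | abbaa => aba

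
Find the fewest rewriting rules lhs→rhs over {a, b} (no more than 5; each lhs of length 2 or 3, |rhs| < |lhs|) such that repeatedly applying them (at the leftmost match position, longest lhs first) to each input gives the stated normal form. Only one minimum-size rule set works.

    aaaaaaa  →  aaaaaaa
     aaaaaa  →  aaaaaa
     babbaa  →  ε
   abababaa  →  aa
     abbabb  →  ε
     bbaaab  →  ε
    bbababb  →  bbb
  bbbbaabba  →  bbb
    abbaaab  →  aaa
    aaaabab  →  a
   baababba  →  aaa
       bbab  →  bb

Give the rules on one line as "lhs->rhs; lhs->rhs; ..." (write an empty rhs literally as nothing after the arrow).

  | aaaaaaa
  | aaaaaa
  | babbaa => bbaa => ba => ε
  | abababaa => ababaa => abaa => aa

aab->; ab->; abb->aa; ba->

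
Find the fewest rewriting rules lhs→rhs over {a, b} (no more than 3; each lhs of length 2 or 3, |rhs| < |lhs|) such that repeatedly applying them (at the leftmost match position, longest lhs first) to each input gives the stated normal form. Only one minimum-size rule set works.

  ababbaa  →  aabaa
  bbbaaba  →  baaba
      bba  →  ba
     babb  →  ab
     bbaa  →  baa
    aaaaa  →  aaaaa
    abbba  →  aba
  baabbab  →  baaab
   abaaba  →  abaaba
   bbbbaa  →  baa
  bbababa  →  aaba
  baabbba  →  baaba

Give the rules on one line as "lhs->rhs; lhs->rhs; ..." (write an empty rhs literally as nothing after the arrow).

bab->ab; bb->b

  | ababbaa => aabbaa => aabaa
  | bbbaaba => bbaaba => baaba
  | bba => ba
  | babb => abb => ab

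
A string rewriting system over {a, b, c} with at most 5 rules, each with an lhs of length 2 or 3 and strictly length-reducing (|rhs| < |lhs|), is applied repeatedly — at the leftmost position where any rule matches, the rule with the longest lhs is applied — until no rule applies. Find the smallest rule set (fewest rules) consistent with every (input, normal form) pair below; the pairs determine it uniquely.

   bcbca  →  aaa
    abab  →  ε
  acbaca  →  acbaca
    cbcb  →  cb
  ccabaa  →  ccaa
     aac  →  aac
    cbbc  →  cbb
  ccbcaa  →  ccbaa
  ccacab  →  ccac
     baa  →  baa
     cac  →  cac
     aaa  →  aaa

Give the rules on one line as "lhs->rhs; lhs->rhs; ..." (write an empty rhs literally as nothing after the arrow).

  | bcbca => bcca => aaa
  | abab => ab => ε
  | acbaca
  | cbcb => cbc => cb

ab->; bc->b; bcb->bc; bcc->aa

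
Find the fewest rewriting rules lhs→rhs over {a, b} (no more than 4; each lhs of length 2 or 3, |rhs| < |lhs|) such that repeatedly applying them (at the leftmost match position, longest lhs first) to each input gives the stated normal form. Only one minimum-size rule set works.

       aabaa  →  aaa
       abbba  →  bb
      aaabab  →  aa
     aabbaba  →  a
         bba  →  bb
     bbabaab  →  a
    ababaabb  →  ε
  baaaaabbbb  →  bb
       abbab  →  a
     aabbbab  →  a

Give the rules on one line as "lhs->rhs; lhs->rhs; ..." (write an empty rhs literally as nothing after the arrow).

  | aabaa => aaa
  | abbba => bba => bb
  | aaabab => aaab => aa
  | aabbaba => ababa => aba => a

ab->; ba->b; bab->a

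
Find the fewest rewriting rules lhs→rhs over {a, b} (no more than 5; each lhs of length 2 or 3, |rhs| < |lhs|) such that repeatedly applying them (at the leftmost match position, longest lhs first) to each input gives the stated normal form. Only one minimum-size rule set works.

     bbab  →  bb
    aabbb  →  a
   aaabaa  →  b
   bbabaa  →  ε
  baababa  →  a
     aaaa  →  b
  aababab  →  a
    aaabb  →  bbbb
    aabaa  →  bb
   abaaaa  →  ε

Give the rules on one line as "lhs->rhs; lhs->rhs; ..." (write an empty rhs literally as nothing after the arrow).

aa->a; aaa->bb; ab->a; ba->

  | bbab => bb
  | aabbb => abbb => abb => ab => a
  | aaabaa => bbbaa => bba => b
  | bbabaa => bbaa => ba => ε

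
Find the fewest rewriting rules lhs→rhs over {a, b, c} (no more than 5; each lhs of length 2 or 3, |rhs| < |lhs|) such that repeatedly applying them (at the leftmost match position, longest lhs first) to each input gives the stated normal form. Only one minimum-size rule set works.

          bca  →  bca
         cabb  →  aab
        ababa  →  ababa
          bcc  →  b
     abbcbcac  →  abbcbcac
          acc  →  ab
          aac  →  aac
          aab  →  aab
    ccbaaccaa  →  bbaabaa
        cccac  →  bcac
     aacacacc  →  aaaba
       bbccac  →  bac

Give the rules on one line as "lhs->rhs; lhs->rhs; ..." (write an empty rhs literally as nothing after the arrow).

bcc->cc; caa->ab; cab->aa; cc->b

  | bca
  | cabb => aab
  | ababa
  | bcc => cc => b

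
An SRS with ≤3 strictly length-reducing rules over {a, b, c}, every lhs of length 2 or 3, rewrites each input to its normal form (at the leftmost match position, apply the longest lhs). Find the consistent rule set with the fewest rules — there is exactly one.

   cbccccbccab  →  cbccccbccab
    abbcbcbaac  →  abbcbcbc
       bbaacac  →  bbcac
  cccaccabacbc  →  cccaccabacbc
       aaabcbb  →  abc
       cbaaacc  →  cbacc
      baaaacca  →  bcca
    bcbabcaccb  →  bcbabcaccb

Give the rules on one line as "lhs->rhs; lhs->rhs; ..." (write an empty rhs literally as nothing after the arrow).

aa->; cbb->c

  | cbccccbccab
  | abbcbcbaac => abbcbcbc
  | bbaacac => bbcac
  | cccaccabacbc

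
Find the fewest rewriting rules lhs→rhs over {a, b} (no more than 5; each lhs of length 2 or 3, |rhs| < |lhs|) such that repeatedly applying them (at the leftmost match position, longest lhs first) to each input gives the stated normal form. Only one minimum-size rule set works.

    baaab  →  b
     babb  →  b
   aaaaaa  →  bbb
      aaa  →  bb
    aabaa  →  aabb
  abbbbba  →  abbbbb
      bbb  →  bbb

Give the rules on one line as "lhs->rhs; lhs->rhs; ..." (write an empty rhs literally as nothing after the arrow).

  | baaab => bbab => b
  | babb => b
  | aaaaaa => bbaaa => bbba => bbb
  | aaa => bb

aaa->bb; ba->b; baa->bb; bab->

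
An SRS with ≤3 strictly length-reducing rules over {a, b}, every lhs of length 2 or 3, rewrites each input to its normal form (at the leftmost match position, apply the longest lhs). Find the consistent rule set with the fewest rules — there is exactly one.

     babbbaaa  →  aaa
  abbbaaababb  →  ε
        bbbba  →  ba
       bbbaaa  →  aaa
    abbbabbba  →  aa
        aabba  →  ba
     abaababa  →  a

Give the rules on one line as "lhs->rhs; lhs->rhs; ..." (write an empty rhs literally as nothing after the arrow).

aab->; ab->; bb->a

  | babbbaaa => bbbaaa => abaaa => aaa
  | abbbaaababb => bbaaababb => aaaababb => aaabb => ab => ε
  | bbbba => abba => ba
  | bbbaaa => abaaa => aaa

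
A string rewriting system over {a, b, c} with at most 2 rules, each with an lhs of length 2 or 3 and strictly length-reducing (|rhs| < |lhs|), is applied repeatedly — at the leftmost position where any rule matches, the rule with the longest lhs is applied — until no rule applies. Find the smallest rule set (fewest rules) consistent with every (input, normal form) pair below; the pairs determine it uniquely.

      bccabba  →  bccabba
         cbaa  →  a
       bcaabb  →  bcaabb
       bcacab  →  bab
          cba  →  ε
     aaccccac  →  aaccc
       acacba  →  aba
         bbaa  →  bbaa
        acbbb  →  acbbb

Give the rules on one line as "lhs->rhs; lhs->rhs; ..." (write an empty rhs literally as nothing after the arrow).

  | bccabba
  | cbaa => a
  | bcaabb
  | bcacab => bab

cac->; cba->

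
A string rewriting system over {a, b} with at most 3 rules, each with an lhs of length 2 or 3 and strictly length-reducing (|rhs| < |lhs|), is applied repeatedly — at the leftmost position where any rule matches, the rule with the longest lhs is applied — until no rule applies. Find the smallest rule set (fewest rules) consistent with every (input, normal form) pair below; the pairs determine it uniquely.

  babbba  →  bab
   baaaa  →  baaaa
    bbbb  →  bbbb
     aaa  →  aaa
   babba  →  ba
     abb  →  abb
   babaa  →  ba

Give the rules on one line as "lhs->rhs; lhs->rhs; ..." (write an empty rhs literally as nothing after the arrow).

aba->; bba->

  | babbba => bab
  | baaaa
  | bbbb
  | aaa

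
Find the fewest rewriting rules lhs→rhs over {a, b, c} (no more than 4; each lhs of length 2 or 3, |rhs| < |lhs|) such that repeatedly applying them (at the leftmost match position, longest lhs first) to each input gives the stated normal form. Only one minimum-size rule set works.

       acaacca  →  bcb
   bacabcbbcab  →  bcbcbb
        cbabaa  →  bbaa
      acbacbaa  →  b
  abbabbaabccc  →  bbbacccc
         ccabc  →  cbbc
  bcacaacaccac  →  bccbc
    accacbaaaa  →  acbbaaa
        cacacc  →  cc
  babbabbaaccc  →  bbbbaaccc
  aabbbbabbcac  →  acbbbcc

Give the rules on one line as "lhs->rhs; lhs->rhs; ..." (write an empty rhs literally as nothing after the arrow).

  | acaacca => abacca => cacca => bcca => bcb
  | bacabcbbcab => babbcbbcab => bcbcbbcab => bcbcbb
  | cbabaa => bbaa
  | acbacbaa => abcbaa => ccbaa => cba => b

ab->c; bca->; ca->b; cba->b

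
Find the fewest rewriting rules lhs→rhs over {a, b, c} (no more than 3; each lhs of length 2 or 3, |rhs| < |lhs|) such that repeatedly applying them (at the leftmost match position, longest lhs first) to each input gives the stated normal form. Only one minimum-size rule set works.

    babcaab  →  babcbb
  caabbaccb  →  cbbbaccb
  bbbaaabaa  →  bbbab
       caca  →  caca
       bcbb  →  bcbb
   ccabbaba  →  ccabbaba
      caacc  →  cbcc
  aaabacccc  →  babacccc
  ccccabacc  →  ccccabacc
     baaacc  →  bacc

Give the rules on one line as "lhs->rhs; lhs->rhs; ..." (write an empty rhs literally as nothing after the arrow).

aa->b; baa->b

  | babcaab => babcbb
  | caabbaccb => cbbbaccb
  | bbbaaabaa => bbbabaa => bbbab
  | caca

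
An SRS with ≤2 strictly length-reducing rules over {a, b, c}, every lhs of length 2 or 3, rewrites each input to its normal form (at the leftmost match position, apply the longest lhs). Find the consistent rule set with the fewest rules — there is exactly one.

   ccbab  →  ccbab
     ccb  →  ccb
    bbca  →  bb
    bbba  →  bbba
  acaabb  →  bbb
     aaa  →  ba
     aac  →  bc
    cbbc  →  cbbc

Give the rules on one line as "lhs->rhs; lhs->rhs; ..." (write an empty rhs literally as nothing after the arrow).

  | ccbab
  | ccb
  | bbca => bb
  | bbba

aa->b; ca->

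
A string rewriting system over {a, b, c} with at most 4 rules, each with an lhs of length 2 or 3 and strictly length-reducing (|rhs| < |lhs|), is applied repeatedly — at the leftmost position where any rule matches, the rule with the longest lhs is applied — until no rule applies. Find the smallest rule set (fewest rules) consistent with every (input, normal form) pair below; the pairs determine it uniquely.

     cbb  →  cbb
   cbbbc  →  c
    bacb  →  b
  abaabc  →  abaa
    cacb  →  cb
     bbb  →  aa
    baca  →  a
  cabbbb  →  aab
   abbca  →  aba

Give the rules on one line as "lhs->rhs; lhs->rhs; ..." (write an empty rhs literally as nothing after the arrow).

ac->c; bbb->aa; bc->; ca->

  | cbb
  | cbbbc => caac => ac => c
  | bacb => bcb => b
  | abaabc => abaa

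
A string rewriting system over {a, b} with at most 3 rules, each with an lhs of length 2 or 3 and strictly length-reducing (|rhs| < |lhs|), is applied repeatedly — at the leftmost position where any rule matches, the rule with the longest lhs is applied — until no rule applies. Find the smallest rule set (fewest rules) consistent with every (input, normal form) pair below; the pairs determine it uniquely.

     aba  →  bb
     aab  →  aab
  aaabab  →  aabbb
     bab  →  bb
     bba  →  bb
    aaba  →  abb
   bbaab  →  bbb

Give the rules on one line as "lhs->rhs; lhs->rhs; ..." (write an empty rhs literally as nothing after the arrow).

  | aba => bb
  | aab
  | aaabab => aabbb
  | bab => bb

aba->bb; ba->b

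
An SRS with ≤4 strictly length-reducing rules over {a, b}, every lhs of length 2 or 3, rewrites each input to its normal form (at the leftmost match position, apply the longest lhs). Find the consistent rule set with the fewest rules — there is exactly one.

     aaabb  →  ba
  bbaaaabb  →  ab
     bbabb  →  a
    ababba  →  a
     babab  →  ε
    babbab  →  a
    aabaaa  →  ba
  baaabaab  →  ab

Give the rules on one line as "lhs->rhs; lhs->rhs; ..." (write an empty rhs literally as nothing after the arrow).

aa->b; aba->; bb->; bbb->a

  | aaabb => babb => ba
  | bbaaaabb => aaaabb => baabb => bbbb => ab
  | bbabb => abb => a
  | ababba => bba => a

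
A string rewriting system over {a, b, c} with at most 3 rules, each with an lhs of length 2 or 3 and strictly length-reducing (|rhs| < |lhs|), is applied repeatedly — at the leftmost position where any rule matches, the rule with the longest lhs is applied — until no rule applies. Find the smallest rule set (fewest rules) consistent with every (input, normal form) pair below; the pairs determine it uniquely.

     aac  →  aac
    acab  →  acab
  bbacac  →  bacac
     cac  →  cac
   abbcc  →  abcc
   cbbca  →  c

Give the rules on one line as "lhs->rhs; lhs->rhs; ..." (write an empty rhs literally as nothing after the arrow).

  | aac
  | acab
  | bbacac => bacac
  | cac

bb->b; bca->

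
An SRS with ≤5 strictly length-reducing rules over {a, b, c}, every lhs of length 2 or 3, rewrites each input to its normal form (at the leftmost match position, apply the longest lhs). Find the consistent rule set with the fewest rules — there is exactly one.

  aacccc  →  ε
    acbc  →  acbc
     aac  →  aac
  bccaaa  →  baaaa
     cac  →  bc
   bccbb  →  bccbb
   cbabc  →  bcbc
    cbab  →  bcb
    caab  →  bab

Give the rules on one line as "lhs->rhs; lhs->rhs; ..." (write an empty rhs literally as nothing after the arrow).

acc->; ca->b; cba->bc; cca->aa

  | aacccc => acc => ε
  | acbc
  | aac
  | bccaaa => baaaa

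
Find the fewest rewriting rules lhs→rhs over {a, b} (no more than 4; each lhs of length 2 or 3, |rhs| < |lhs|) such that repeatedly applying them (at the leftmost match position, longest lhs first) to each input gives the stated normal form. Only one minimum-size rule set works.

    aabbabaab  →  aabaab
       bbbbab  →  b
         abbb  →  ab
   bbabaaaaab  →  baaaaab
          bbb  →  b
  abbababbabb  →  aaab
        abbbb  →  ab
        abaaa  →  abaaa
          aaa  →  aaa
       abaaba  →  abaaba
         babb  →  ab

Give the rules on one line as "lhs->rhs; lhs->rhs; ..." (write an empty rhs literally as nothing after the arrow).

bab->a; bb->b; bba->

  | aabbabaab => aabaab
  | bbbbab => bbbab => bbab => b
  | abbb => abb => ab
  | bbabaaaaab => baaaaab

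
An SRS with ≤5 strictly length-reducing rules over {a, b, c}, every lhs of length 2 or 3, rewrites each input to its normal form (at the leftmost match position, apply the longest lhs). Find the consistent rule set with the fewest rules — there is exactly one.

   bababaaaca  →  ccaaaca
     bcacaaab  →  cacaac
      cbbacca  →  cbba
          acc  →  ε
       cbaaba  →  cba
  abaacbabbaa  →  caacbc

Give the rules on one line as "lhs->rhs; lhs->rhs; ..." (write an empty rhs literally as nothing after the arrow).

  | bababaaaca => bcabaaaca => cabaaaca => ccaaaca
  | bcacaaab => cacaaab => cacaac
  | cbbacca => cbba
  | acc => ε

ab->c; acc->; baa->; bca->ca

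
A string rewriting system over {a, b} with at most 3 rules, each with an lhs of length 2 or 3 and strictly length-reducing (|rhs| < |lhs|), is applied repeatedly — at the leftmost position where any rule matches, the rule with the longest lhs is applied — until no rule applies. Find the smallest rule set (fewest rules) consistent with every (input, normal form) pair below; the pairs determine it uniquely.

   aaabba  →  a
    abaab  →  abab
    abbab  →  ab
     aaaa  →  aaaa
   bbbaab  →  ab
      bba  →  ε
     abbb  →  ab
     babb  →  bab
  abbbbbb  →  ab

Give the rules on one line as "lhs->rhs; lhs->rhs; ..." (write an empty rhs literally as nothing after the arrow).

aab->ab; bb->b; bba->

  | aaabba => aabba => abba => a
  | abaab => abab
  | abbab => ab
  | aaaa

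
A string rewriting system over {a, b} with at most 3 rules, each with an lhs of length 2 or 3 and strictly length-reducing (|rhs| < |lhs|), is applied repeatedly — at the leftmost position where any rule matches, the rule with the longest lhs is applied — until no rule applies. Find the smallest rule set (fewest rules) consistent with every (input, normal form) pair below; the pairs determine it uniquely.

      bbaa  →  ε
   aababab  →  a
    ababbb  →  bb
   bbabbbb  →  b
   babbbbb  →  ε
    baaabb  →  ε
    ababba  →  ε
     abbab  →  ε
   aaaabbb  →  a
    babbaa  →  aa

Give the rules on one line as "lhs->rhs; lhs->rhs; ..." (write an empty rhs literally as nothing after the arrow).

  | bbaa => ba => ε
  | aababab => aabab => aab => a
  | ababbb => abbb => bb
  | bbabbbb => bbabbb => bbabb => bbab => bba => b

ab->; ba->; bab->ba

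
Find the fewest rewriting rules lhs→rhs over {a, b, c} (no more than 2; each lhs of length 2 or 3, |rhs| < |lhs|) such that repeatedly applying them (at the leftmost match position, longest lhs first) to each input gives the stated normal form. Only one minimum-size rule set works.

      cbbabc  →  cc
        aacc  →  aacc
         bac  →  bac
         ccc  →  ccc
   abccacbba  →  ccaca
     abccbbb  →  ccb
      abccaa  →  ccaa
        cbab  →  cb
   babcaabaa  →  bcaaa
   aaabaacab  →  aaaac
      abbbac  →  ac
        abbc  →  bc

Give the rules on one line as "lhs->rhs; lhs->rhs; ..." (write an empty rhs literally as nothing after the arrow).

ab->; bb->

  | cbbabc => cabc => cc
  | aacc
  | bac
  | ccc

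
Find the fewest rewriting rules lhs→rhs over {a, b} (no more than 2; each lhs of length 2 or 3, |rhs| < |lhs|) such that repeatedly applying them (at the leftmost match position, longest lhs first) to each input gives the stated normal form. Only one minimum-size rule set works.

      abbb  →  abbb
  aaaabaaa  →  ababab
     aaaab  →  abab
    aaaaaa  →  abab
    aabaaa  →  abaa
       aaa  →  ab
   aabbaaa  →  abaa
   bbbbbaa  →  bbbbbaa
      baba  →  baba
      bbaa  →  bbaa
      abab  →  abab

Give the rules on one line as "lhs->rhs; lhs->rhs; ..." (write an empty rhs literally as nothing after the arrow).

aaa->ab; aab->aa

  | abbb
  | aaaabaaa => ababaaa => ababab
  | aaaab => abab
  | aaaaaa => abaaa => abab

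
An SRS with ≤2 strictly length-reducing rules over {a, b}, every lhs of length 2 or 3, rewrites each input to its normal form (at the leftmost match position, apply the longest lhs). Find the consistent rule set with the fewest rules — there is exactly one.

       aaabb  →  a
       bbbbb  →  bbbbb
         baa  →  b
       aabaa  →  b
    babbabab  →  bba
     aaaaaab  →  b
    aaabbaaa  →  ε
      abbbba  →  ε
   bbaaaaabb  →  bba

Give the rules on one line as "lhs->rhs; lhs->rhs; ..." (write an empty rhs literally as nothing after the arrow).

  | aaabb => abb => ab => a
  | bbbbb
  | baa => b
  | aabaa => baa => b

aa->; ab->a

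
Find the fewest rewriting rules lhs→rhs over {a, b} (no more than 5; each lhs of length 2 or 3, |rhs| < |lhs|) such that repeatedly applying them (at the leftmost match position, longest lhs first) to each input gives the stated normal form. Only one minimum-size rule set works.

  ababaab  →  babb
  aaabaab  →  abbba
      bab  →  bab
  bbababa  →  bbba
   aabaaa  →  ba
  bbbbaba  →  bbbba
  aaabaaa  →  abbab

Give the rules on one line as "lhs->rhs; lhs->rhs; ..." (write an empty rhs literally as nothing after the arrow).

aa->a; aaa->ab; aab->ba; aba->aa

  | ababaab => aabaab => baaab => babb
  | aaabaab => abbaab => abbba
  | bab
  | bbababa => bbaaba => bbbaa => bbba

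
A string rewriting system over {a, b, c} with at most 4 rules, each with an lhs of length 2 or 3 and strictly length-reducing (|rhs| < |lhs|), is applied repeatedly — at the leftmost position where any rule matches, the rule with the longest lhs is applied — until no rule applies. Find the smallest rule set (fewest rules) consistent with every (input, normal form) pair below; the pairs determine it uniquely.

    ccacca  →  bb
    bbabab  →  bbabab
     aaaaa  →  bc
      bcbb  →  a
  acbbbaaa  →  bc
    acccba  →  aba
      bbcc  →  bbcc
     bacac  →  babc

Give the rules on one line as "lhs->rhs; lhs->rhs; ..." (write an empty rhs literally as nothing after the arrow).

aa->c; bbb->a; ca->b; cb->b

  | ccacca => cbcca => bcca => bcb => bb
  | bbabab
  | aaaaa => caaa => baa => bc
  | bcbb => bbb => a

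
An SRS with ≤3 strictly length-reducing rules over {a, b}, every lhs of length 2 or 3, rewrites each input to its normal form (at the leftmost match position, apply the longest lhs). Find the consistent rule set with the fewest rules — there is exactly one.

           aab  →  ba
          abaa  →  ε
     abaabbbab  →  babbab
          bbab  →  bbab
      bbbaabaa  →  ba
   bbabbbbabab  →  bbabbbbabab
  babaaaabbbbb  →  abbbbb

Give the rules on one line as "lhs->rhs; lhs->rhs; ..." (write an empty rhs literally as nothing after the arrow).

aa->; aab->ba; baa->a

  | aab => ba
  | abaa => aa => ε
  | abaabbbab => aabbbab => babbab
  | bbab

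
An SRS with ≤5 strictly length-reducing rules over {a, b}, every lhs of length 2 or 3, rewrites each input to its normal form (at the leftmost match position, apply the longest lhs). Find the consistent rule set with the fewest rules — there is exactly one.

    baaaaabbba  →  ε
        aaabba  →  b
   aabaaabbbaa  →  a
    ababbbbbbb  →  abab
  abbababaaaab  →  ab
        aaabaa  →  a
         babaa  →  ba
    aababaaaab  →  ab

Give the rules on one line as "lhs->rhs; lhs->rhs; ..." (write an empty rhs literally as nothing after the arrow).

aa->; baa->; bba->ab; bbb->

  | baaaaabbba => aaabbba => abbba => aa => ε
  | aaabba => abba => aab => b
  | aabaaabbbaa => baaabbbaa => abbbaa => aaa => a
  | ababbbbbbb => ababbbb => abab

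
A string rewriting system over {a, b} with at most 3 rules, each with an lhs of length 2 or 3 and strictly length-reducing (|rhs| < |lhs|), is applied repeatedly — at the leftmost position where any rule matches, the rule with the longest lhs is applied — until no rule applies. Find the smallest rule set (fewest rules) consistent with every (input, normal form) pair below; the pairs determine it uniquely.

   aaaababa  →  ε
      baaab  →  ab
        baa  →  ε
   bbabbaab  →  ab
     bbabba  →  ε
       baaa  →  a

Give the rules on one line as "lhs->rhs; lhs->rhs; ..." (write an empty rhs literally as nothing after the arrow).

  | aaaababa => aababa => baba => aba => aa => ε
  | baaab => aaab => ab
  | baa => aa => ε
  | bbabbaab => babbaab => abbaab => abaab => aaab => ab

aa->; ba->a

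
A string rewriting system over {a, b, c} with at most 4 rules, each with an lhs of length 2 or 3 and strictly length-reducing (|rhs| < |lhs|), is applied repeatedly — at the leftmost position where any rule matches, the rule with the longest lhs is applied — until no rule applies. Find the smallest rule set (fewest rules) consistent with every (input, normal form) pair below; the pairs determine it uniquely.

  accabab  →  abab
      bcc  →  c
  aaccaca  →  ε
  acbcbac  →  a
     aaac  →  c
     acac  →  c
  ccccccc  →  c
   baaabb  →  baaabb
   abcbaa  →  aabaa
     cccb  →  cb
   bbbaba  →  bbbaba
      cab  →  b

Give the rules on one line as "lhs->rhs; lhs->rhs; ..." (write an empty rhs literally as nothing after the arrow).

  | accabab => ccabab => abab
  | bcc => ac => c
  | aaccaca => accaca => ccaca => aca => ca => ε
  | acbcbac => cbcbac => cabac => bac => bc => a

ac->c; bc->a; ca->; cc->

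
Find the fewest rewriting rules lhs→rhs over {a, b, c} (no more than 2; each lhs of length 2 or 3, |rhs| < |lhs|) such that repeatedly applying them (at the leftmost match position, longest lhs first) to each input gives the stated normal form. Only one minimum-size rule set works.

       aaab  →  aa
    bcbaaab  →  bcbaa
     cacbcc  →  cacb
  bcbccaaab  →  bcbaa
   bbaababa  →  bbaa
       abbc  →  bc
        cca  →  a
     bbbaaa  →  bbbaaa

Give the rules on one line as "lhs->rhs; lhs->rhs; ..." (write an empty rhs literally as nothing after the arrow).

ab->; cc->

  | aaab => aa
  | bcbaaab => bcbaa
  | cacbcc => cacb
  | bcbccaaab => bcbaaab => bcbaa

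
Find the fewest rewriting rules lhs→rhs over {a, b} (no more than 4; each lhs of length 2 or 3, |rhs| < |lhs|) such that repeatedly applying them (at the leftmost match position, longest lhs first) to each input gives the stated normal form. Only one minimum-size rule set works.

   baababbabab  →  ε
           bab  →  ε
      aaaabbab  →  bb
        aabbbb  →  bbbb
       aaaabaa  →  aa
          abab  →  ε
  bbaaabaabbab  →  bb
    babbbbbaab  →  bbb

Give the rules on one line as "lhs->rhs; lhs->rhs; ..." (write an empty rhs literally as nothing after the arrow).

  | baababbabab => aababbabab => babbabab => abbabab => babab => abab => ab => ε
  | bab => ab => ε
  | aaaabbab => aabbab => bbab => bb
  | aabbbb => bbbb

aab->b; ab->; ba->a; bba->b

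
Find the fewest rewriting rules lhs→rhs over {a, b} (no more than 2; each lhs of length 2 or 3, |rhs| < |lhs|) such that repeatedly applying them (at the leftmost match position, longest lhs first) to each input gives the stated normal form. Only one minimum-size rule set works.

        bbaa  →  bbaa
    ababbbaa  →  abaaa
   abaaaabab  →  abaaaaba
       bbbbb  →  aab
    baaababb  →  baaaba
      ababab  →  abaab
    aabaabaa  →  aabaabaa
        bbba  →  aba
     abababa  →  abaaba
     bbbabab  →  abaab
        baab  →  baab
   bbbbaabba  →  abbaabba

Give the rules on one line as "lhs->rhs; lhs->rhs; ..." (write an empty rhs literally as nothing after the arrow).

bab->ba; bbb->ab

  | bbaa
  | ababbbaa => ababbaa => ababaa => abaaa
  | abaaaabab => abaaaaba
  | bbbbb => abbb => aab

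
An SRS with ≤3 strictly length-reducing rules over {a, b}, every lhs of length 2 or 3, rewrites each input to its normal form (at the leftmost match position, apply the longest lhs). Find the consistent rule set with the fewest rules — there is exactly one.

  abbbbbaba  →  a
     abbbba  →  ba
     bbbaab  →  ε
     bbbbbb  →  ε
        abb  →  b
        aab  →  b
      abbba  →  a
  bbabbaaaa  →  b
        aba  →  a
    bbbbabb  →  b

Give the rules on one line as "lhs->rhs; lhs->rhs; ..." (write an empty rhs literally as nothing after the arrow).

aa->; ab->; bb->

  | abbbbbaba => bbbbaba => bbaba => aba => a
  | abbbba => bbba => ba
  | bbbaab => baab => bb => ε
  | bbbbbb => bbbb => bb => ε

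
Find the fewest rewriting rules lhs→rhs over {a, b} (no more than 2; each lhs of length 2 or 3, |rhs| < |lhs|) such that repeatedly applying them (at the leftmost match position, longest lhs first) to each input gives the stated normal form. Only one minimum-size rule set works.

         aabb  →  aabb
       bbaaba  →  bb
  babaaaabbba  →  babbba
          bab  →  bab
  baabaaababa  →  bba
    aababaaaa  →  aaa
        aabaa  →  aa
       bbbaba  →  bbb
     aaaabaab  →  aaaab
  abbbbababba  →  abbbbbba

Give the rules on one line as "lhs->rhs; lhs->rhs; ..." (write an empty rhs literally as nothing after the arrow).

  | aabb
  | bbaaba => bbaba => bb
  | babaaaabbba => baaabbba => baabbba => babbba
  | bab

aba->; baa->ba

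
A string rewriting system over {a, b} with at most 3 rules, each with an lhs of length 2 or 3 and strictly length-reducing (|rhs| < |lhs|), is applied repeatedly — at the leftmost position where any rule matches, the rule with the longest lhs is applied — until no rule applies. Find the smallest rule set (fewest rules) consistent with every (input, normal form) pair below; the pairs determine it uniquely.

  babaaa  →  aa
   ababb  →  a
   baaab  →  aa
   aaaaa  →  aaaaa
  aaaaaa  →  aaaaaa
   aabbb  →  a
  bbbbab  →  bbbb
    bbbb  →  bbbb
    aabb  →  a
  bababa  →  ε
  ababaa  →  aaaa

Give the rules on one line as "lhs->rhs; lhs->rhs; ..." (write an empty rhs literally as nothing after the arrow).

  | babaaa => baaa => aa
  | ababb => aabb => a
  | baaab => aab => aa
  | aaaaa

ab->a; abb->; ba->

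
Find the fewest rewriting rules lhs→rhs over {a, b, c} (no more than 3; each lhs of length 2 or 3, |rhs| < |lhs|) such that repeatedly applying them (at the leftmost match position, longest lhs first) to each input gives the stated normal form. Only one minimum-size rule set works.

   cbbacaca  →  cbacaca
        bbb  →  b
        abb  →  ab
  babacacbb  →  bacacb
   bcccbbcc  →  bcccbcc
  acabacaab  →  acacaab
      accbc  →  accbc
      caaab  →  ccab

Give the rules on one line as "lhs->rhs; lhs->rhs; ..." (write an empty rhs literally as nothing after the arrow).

  | cbbacaca => cbacaca
  | bbb => bb => b
  | abb => ab
  | babacacbb => bacacbb => bacacb

aaa->ca; aba->a; bb->b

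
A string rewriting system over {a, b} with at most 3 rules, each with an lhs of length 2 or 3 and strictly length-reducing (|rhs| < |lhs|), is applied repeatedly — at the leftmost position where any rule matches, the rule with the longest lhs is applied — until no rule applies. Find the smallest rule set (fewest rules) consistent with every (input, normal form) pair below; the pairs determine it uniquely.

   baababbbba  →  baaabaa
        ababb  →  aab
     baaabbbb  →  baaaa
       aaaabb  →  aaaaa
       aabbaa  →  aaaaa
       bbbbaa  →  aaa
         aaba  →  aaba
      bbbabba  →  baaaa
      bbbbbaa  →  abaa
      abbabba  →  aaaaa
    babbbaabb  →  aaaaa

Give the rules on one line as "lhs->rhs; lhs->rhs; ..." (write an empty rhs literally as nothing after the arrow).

bab->a; bb->a; bbb->ba

  | baababbbba => baaabbba => baaabaa
  | ababb => aab
  | baaabbbb => baaabab => baaaa
  | aaaabb => aaaaa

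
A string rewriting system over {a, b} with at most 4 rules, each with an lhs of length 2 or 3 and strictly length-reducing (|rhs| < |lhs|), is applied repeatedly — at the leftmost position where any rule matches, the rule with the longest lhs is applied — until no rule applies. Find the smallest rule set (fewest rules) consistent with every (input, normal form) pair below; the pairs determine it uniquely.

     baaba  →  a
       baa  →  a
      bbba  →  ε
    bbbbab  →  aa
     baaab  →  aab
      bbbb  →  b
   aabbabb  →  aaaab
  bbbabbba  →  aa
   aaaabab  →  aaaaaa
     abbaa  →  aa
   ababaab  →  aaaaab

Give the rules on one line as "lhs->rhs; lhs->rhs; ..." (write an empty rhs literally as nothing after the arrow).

  | baaba => aba => a
  | baa => a
  | bbba => bba => ba => ε
  | bbbbab => bbbab => bbab => bab => aa

ba->; bab->aa; bb->b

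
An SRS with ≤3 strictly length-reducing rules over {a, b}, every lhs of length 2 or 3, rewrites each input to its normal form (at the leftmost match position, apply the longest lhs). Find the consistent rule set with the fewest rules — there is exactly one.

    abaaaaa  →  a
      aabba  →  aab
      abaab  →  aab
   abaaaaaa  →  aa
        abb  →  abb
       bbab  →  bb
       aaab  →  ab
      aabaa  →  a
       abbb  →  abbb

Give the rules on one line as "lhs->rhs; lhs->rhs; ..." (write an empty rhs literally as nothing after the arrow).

aaa->a; ba->

  | abaaaaa => aaaaa => aaa => a
  | aabba => aab
  | abaab => aab
  | abaaaaaa => aaaaaa => aaaa => aa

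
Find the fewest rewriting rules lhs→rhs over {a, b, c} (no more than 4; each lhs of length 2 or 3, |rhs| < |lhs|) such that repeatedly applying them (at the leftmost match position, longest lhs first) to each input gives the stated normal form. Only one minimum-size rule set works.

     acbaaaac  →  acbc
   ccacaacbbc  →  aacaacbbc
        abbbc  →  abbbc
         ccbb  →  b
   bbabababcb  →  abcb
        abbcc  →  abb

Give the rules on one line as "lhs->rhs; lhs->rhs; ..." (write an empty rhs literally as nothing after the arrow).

ba->b; bab->; cc->a; ccb->

  | acbaaaac => acbaaac => acbaac => acbac => acbc
  | ccacaacbbc => aacaacbbc
  | abbbc
  | ccbb => b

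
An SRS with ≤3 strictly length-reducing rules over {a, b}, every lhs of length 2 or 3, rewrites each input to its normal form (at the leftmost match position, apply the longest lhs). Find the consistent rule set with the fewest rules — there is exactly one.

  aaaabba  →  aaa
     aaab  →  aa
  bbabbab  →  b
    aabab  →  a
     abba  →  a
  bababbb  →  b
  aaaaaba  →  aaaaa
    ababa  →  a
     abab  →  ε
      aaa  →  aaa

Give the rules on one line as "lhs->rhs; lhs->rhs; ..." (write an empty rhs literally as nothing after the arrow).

  | aaaabba => aaaba => aaa
  | aaab => aa
  | bbabbab => abbab => bbab => ab => b
  | aabab => aab => a

aab->a; ab->b; bb->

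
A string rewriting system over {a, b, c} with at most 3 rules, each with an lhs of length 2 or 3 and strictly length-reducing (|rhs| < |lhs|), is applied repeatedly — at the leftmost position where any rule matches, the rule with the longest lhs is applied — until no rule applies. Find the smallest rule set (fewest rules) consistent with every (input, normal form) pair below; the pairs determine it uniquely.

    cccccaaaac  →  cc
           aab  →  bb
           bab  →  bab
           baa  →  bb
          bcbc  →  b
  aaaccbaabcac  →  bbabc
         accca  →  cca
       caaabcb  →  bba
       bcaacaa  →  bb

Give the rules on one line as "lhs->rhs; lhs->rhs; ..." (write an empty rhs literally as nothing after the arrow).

aa->b; ac->; cb->a

  | cccccaaaac => cccccbaac => ccccaaac => ccccbac => cccaac => cccbc => ccac => cc
  | aab => bb
  | bab
  | baa => bb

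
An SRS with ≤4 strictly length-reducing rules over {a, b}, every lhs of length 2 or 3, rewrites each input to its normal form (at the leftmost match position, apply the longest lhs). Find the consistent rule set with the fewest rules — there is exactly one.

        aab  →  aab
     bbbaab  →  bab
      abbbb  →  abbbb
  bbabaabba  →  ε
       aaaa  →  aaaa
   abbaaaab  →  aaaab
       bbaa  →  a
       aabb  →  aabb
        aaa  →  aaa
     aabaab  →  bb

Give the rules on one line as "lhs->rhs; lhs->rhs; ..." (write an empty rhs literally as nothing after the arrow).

aba->b; baa->; bba->

  | aab
  | bbbaab => bab
  | abbbb
  | bbabaabba => baabba => bba => ε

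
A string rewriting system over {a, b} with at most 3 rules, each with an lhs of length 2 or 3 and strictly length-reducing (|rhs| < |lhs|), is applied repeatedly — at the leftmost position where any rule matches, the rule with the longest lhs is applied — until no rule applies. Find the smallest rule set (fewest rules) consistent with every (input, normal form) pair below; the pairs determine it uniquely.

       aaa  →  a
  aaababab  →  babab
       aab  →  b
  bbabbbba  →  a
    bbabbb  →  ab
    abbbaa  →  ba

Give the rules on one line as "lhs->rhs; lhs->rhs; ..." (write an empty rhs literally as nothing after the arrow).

aa->a; aab->b; bb->a

  | aaa => aa => a
  | aaababab => aababab => babab
  | aab => b
  | bbabbbba => aabbbba => bbbba => abba => aaa => aa => a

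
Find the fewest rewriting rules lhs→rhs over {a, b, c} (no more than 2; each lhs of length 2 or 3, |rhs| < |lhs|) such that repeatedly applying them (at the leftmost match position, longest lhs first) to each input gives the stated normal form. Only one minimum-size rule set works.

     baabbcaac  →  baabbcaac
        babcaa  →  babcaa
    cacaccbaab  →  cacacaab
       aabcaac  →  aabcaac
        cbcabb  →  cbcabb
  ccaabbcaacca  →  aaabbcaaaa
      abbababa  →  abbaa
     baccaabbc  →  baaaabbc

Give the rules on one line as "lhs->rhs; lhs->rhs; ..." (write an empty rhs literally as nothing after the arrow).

aba->ca; cc->a

  | baabbcaac
  | babcaa
  | cacaccbaab => cacaabaab => cacacaab
  | aabcaac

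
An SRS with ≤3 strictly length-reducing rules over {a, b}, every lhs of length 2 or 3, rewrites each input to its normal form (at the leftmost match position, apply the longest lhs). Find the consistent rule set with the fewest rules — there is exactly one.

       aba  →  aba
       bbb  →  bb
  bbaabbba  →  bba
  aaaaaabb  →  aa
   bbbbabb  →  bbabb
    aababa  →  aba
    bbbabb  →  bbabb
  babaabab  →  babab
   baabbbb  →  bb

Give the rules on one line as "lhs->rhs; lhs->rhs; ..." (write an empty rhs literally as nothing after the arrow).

aab->; bbb->bb

  | aba
  | bbb => bb
  | bbaabbba => bbbba => bbba => bba
  | aaaaaabb => aaaab => aa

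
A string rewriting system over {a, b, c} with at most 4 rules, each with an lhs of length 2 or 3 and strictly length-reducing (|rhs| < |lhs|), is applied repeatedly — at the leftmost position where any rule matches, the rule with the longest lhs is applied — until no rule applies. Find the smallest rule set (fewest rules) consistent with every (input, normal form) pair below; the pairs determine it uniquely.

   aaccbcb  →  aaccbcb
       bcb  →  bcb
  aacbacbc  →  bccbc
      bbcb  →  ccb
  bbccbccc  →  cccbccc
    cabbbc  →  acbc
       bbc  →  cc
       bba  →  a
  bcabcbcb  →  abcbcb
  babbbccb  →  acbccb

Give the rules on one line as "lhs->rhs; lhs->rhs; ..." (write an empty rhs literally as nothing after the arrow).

aaa->bc; ba->a; bb->c; ca->a

  | aaccbcb
  | bcb
  | aacbacbc => aacacbc => aaacbc => bccbc
  | bbcb => ccb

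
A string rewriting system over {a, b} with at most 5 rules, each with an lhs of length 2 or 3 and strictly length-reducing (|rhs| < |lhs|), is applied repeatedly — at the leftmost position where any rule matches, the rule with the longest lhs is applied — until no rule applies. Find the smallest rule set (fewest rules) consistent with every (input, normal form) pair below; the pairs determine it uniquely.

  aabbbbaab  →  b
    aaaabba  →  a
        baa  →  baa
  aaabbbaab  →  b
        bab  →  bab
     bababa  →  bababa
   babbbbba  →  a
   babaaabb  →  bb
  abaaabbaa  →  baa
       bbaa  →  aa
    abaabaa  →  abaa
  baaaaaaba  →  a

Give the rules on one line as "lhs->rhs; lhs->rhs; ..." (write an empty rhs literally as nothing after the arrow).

aaa->; aab->; abb->; bba->a

  | aabbbbaab => bbbaab => baab => b
  | aaaabba => abba => a
  | baa
  | aaabbbaab => bbbaab => baab => b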